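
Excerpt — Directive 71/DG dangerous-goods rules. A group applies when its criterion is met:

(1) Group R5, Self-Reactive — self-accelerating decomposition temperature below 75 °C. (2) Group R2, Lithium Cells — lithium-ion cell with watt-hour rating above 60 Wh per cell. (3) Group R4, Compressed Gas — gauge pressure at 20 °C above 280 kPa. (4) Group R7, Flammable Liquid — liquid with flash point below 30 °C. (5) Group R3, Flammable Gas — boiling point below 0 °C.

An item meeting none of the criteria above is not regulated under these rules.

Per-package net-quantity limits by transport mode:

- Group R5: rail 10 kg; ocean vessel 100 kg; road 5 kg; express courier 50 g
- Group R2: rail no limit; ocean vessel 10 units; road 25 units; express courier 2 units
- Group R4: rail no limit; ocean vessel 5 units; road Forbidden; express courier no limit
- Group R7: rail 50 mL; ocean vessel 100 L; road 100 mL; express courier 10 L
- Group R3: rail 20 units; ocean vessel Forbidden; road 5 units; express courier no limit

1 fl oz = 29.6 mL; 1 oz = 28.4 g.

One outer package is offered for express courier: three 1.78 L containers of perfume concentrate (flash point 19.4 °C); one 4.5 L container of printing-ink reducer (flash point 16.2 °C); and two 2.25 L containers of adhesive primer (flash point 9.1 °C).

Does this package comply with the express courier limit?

The perfume concentrate has flash point 19.4 °C, which is < 30 °C, so it is Group R7 (Flammable Liquid).
Flash point 16.2 °C meets the Group R7 criterion (Flammable Liquid), so the printing-ink reducer is Group R7.
Adhesive primer: flash point 9.1 °C < 30 °C → Group R7 (Flammable Liquid).
Total Group R7: (three 1.78 L containers = 5.34 L) + 4.5 L + (two 2.25 L containers = 4.5 L) = 14.34 L.
14.34 L exceeds the express courier limit of 10 L for Group R7.

No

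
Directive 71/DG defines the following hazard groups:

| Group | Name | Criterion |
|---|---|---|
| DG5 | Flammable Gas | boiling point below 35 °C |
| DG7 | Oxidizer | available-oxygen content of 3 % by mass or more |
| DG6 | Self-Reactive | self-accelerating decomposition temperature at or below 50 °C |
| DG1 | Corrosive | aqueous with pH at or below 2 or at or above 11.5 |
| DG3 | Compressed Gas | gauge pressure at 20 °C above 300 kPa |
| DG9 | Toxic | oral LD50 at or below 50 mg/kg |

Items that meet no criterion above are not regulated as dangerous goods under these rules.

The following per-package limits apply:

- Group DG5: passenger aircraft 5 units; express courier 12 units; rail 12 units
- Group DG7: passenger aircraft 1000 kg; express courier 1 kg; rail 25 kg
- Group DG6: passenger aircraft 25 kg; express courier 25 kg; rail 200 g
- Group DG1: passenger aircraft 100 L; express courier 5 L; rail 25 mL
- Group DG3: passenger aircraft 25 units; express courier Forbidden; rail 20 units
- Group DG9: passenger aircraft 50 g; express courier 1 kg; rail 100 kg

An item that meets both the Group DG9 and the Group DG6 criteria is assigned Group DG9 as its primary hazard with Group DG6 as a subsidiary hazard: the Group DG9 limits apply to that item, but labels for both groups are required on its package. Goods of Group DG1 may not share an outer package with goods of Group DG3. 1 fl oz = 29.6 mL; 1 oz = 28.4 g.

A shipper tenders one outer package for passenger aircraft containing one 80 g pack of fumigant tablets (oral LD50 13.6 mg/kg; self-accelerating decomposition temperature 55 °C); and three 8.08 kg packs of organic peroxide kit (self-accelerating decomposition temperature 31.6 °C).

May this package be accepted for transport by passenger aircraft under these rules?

No

Oral LD50 13.6 mg/kg meets the Group DG9 criterion (Toxic), so the fumigant tablets are Group DG9.
With self-accelerating decomposition temperature 31.6 °C (≤ 50 °C), the organic peroxide kit falls in Group DG6.
Group DG9 quantity: 80 g.
That exceeds the Group DG9 passenger aircraft limit of 50 g.
Group DG6 quantity: three 8.08 kg packs = 24.24 kg.
24.24 kg is within the passenger aircraft limit of 25 kg for Group DG6.
The segregation rule (Group DG1 with Group DG3) does not apply to Group DG9 with Group DG6.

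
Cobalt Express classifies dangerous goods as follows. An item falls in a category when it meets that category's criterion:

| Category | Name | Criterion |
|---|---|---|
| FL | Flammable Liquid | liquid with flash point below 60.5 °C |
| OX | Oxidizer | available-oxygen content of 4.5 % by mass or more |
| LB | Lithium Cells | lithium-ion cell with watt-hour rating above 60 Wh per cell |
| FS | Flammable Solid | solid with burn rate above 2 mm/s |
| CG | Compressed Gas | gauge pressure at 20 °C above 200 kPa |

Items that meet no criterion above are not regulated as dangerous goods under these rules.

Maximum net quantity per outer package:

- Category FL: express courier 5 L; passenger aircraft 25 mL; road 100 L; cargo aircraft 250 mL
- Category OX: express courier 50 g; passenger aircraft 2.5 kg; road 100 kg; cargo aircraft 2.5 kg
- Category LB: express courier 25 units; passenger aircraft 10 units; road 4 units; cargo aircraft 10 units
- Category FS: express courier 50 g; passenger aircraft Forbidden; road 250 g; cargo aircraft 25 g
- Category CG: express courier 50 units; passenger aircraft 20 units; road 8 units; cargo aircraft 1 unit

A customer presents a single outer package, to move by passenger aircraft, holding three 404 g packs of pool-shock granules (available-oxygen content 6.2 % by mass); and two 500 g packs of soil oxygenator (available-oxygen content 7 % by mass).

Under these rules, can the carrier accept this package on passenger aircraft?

The pool-shock granules have available-oxygen content 6.2 % by mass, which is ≥ 4.5 % by mass, so they are Category OX (Oxidizer).
The soil oxygenator has available-oxygen content 7 % by mass, which is ≥ 4.5 % by mass, so it is Category OX (Oxidizer).
Category OX net quantity: (three 404 g packs = 1.212 kg) + (two 500 g packs = 1 kg) = 2.212 kg.
That is within the Category OX passenger aircraft limit of 2.5 kg.

Yes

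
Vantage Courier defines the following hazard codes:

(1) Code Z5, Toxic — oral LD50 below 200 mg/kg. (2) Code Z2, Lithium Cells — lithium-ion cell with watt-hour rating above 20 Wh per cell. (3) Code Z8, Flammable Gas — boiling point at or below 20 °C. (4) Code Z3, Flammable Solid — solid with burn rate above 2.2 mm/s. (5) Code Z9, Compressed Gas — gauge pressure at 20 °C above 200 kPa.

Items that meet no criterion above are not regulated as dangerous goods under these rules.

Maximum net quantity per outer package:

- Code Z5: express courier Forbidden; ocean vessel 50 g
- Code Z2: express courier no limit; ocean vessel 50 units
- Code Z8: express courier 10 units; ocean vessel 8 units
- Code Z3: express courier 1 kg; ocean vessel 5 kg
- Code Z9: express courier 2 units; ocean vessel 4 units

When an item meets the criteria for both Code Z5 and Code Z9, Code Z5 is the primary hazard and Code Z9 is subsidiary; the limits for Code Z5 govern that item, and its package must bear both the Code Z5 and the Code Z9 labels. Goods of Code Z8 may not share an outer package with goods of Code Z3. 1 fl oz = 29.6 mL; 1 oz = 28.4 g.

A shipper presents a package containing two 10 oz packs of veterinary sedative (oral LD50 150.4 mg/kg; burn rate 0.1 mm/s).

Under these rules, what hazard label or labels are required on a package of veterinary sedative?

Code Z5

Oral LD50 150.4 mg/kg meets the Code Z5 criterion (Toxic), so the veterinary sedative is Code Z5.
Only the Code Z5 label is required.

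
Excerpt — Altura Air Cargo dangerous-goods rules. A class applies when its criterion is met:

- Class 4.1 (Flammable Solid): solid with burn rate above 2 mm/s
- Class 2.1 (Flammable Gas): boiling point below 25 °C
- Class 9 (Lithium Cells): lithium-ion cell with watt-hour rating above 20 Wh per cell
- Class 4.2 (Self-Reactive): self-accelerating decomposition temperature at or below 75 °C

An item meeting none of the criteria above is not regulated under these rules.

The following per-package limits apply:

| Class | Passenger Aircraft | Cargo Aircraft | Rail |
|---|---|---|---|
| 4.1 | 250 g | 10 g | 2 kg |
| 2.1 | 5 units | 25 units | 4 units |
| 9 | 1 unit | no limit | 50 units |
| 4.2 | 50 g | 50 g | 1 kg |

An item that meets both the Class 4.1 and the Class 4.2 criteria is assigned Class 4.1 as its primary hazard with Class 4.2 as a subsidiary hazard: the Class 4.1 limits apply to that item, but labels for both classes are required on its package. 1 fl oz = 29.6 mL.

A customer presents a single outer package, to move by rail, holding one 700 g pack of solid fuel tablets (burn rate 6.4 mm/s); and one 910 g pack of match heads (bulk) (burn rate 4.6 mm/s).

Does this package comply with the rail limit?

Yes

The solid fuel tablets have burn rate 6.4 mm/s, which is > 2 mm/s, so they are Class 4.1 (Flammable Solid).
With burn rate 4.6 mm/s (> 2 mm/s), the match heads (bulk) fall in Class 4.1.
Class 4.1 net quantity: 700 g + 910 g = 1.61 kg.
1.61 kg ≤ 2 kg (rail limit, Class 4.1) — within limit.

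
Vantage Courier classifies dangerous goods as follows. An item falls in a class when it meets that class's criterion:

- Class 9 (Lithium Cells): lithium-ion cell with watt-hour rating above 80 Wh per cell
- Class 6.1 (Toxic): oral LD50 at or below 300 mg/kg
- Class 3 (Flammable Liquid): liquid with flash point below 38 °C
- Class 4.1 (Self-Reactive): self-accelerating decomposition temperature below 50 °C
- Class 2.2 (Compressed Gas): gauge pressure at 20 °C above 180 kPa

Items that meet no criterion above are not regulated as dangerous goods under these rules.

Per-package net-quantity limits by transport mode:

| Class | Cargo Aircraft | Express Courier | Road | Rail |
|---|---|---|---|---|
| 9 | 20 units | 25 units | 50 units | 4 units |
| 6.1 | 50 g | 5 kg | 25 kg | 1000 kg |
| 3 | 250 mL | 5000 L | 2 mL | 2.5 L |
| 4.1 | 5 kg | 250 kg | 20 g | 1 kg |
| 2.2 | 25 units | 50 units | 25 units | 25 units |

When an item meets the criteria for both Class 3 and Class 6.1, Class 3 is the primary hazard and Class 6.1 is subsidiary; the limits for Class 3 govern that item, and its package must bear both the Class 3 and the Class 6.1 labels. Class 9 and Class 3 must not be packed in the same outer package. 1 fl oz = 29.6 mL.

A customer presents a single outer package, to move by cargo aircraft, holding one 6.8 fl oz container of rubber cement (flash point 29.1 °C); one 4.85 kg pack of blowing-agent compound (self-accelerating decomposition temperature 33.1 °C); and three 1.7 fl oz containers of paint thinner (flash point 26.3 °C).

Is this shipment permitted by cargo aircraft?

Rubber cement: flash point 29.1 °C < 38 °C → Class 3 (Flammable Liquid).
Self-accelerating decomposition temperature 33.1 °C meets the Class 4.1 criterion (Self-Reactive), so the blowing-agent compound is Class 4.1.
Flash point 26.3 °C meets the Class 3 criterion (Flammable Liquid), so the paint thinner is Class 3.
Total Class 3: (one 6.8 fl oz container = 201.28 mL) + (three 1.7 fl oz containers = 150.96 mL) = 352.24 mL.
That exceeds the Class 3 cargo aircraft limit of 250 mL.
Class 4.1 quantity: 4.85 kg.
4.85 kg ≤ 5 kg (cargo aircraft limit, Class 4.1) — within limit.
The segregation rule (Class 9 with Class 3) does not apply to Class 3 with Class 4.1.

No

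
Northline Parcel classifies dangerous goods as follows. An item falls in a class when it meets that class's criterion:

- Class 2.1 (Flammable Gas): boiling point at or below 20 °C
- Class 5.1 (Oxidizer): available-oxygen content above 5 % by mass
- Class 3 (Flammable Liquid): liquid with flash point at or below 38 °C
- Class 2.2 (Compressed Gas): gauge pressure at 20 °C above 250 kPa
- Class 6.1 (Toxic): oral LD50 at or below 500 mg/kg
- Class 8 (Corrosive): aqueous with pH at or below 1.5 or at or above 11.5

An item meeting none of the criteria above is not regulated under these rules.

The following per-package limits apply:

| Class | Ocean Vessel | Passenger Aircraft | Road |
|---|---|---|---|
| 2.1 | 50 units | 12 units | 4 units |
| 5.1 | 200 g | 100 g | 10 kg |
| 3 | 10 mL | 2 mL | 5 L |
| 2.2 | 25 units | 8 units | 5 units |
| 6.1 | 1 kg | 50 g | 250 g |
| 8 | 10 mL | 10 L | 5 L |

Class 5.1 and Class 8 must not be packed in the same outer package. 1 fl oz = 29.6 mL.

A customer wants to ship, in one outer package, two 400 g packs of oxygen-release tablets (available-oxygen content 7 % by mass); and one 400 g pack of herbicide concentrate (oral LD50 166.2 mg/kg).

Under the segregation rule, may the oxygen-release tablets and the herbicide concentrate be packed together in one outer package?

Oxygen-release tablets: available-oxygen content 7 % by mass > 5 % by mass → Class 5.1 (Oxidizer).
The herbicide concentrate has oral LD50 166.2 mg/kg, which is ≤ 500 mg/kg, so it is Class 6.1 (Toxic).
No segregation rule bars Class 5.1 with Class 6.1.

Yes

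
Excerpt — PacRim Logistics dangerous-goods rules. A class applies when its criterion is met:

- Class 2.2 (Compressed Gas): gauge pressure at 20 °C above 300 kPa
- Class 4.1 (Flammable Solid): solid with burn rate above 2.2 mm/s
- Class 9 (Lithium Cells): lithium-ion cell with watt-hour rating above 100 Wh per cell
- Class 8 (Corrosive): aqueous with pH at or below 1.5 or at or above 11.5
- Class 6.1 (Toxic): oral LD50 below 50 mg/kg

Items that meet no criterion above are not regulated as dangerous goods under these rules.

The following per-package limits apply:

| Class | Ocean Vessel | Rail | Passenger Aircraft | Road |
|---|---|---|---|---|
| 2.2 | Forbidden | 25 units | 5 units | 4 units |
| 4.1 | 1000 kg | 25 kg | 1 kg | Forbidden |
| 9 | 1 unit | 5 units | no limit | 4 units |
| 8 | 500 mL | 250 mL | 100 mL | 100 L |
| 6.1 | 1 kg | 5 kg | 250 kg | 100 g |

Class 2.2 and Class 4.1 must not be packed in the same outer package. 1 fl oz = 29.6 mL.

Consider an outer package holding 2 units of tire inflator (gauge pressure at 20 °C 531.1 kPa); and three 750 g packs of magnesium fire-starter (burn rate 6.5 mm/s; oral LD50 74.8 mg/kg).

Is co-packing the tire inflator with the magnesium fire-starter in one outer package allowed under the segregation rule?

Gauge pressure at 20 °C 531.1 kPa meets the Class 2.2 criterion (Compressed Gas), so the tire inflator is Class 2.2.
Magnesium fire-starter: burn rate 6.5 mm/s > 2.2 mm/s → Class 4.1 (Flammable Solid).
Class 2.2 and Class 4.1 may not share an outer package.

No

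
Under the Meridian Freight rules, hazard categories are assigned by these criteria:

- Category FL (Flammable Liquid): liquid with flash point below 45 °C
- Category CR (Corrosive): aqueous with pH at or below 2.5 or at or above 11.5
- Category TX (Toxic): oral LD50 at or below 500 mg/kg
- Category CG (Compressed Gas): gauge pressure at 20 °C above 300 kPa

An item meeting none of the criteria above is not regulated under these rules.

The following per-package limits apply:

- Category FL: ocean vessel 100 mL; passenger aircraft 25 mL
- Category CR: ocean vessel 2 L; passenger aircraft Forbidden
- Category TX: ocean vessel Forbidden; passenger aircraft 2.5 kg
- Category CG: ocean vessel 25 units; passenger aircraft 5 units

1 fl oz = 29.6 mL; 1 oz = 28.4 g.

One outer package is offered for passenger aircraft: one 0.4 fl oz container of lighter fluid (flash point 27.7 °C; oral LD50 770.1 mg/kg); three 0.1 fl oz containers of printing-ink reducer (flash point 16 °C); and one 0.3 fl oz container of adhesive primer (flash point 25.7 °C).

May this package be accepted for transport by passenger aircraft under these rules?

The lighter fluid has flash point 27.7 °C, which is < 45 °C, so it is Category FL (Flammable Liquid).
The printing-ink reducer has flash point 16 °C, which is < 45 °C, so it is Category FL (Flammable Liquid).
The adhesive primer has flash point 25.7 °C, which is < 45 °C, so it is Category FL (Flammable Liquid).
Total Category FL: (one 0.4 fl oz container = 11.84 mL) + (three 0.1 fl oz containers = 8.88 mL) + (one 0.3 fl oz container = 8.88 mL) = 29.6 mL.
That exceeds the Category FL passenger aircraft limit of 25 mL.

No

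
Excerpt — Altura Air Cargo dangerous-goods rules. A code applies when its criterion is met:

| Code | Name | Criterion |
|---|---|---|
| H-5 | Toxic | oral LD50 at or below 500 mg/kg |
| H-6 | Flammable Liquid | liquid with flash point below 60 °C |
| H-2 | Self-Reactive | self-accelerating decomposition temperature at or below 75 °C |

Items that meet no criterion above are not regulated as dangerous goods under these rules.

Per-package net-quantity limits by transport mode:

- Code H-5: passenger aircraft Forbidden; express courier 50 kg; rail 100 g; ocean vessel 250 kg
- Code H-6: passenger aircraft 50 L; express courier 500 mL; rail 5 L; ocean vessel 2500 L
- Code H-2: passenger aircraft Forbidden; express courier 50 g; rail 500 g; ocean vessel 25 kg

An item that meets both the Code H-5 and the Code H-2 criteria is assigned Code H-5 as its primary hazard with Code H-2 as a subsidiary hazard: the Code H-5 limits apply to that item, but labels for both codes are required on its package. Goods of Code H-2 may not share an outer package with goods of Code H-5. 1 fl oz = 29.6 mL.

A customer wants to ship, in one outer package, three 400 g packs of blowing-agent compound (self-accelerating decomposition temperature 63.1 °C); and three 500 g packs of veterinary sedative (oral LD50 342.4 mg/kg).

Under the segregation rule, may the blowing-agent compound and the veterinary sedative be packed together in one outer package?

No

With self-accelerating decomposition temperature 63.1 °C (≤ 75 °C), the blowing-agent compound falls in Code H-2.
The veterinary sedative has oral LD50 342.4 mg/kg, which is ≤ 500 mg/kg, so it is Code H-5 (Toxic).
Code H-2 and Code H-5 may not share an outer package.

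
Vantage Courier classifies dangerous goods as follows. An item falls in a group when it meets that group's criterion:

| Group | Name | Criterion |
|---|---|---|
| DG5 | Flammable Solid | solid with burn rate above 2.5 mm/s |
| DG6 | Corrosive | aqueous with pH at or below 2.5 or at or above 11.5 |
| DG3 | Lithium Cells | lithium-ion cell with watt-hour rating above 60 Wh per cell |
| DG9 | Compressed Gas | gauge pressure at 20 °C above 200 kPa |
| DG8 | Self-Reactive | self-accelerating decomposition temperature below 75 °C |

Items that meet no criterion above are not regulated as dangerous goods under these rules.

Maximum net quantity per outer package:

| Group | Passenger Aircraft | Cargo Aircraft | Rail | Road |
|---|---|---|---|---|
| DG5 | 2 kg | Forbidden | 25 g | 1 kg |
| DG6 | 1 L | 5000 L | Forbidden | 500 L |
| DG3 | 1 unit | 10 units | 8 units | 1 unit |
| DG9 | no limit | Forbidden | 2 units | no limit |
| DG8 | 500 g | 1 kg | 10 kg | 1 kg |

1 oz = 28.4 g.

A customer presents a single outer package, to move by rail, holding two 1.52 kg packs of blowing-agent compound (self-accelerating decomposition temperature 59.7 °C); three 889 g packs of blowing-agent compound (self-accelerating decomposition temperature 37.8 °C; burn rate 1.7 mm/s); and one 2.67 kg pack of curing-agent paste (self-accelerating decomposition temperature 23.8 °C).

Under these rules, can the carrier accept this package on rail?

Yes

Self-accelerating decomposition temperature 59.7 °C meets the Group DG8 criterion (Self-Reactive), so the blowing-agent compound is Group DG8.
Blowing-agent compound: self-accelerating decomposition temperature 37.8 °C < 75 °C → Group DG8 (Self-Reactive).
The curing-agent paste has self-accelerating decomposition temperature 23.8 °C, which is < 75 °C, so it is Group DG8 (Self-Reactive).
Group DG8 net quantity: (two 1.52 kg packs = 3.04 kg) + (three 889 g packs = 2.667 kg) + 2.67 kg = 8.377 kg.
8.377 kg ≤ 10 kg (rail limit, Group DG8) — within limit.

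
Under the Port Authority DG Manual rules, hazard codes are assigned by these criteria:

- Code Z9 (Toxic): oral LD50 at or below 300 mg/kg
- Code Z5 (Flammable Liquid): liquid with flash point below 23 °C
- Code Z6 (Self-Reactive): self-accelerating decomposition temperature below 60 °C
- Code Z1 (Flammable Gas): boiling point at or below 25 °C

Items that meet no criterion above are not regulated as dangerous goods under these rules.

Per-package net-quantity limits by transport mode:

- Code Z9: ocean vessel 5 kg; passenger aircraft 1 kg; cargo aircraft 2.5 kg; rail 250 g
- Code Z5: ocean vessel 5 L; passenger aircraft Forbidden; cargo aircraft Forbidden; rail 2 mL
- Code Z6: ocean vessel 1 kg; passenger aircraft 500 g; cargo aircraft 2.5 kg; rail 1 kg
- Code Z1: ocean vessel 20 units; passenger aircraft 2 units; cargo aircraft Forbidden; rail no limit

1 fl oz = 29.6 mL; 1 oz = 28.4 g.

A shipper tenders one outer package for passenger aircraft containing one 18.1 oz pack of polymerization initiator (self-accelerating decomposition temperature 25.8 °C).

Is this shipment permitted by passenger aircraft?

No

Polymerization initiator: self-accelerating decomposition temperature 25.8 °C < 60 °C → Code Z6 (Self-Reactive).
Code Z6 quantity: one 18.1 oz pack = 514.04 g.
514.04 g > 500 g (passenger aircraft limit, Code Z6) — over the limit.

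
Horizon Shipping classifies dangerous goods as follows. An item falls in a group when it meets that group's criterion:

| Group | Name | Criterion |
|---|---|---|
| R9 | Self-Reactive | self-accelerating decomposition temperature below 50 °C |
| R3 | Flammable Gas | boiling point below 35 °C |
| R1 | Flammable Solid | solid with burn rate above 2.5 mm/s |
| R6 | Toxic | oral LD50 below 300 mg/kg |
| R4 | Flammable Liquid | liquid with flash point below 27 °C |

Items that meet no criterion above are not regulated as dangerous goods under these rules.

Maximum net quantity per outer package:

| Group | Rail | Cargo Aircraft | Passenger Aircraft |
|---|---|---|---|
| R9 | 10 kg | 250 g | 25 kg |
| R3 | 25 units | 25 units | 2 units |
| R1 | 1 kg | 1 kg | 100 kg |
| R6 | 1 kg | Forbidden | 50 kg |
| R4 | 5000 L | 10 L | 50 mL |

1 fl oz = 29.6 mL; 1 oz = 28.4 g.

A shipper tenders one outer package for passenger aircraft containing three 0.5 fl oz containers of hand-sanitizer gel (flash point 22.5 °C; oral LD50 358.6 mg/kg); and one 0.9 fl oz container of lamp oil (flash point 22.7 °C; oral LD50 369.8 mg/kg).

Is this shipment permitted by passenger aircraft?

Hand-sanitizer gel: flash point 22.5 °C < 27 °C → Group R4 (Flammable Liquid).
The lamp oil has flash point 22.7 °C, which is < 27 °C, so it is Group R4 (Flammable Liquid).
Group R4 net quantity: (three 0.5 fl oz containers = 44.4 mL) + (one 0.9 fl oz container = 26.64 mL) = 71.04 mL.
71.04 mL exceeds the passenger aircraft limit of 50 mL for Group R4.

No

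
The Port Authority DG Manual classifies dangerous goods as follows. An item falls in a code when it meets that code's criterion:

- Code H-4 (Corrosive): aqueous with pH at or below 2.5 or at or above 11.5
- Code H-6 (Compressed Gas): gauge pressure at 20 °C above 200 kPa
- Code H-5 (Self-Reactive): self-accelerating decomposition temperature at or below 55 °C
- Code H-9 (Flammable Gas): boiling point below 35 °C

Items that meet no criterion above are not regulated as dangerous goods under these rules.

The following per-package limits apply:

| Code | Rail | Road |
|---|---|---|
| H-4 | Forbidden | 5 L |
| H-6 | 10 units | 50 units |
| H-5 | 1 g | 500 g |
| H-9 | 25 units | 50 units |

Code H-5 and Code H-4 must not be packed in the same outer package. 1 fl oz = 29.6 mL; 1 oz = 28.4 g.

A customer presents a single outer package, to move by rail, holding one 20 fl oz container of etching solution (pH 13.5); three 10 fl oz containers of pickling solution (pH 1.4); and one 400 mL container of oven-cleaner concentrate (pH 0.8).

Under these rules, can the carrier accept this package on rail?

No

Etching solution: pH 13.5 ≥ 11.5 → Code H-4 (Corrosive).
With pH 1.4 (≤ 2.5), the pickling solution falls in Code H-4.
The oven-cleaner concentrate has pH 0.8, which is ≤ 2.5, so it is Code H-4 (Corrosive).
Total Code H-4: (one 20 fl oz container = 592 mL) + (three 10 fl oz containers = 888 mL) + 400 mL = 1.88 L.
Code H-4 is Forbidden by rail.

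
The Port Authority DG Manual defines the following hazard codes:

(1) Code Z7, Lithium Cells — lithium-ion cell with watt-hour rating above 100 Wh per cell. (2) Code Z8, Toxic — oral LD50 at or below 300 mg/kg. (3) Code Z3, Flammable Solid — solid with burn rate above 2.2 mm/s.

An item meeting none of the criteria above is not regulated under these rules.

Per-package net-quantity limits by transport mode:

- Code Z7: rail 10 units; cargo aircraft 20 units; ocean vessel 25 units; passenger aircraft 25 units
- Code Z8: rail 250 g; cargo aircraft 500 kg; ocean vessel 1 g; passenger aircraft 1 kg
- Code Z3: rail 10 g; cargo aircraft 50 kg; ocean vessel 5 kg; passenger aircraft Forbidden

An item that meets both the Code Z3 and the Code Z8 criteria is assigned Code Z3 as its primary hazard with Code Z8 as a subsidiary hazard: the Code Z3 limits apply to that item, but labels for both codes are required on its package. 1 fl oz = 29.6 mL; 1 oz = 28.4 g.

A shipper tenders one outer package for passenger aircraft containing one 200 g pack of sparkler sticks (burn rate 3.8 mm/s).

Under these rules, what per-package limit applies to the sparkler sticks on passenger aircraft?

Forbidden

The sparkler sticks have burn rate 3.8 mm/s, which is > 2.2 mm/s, so they are Code Z3 (Flammable Solid).
The passenger aircraft limit for Code Z3 is Forbidden.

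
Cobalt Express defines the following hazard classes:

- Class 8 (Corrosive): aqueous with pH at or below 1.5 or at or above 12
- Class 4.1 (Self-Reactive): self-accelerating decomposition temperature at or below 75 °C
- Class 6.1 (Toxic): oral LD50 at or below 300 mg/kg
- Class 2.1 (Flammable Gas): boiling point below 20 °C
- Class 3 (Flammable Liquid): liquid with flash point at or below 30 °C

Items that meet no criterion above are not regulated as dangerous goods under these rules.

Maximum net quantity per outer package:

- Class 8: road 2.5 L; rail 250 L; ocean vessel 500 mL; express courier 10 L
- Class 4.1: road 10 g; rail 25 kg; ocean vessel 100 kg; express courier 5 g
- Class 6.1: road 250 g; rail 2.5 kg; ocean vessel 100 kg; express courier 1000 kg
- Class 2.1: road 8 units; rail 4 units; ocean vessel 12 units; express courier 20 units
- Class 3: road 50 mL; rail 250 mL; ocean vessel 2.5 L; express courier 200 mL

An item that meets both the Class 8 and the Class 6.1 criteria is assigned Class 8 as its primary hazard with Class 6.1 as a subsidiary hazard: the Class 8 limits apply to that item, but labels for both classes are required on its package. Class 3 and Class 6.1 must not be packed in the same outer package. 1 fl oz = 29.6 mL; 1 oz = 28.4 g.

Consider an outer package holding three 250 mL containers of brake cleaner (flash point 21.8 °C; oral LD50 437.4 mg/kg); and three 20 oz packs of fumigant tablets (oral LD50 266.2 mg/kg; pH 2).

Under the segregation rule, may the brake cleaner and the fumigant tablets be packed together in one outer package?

No

With flash point 21.8 °C (≤ 30 °C), the brake cleaner falls in Class 3.
With oral LD50 266.2 mg/kg (≤ 300 mg/kg), the fumigant tablets fall in Class 6.1.
Class 3 and Class 6.1 may not share an outer package.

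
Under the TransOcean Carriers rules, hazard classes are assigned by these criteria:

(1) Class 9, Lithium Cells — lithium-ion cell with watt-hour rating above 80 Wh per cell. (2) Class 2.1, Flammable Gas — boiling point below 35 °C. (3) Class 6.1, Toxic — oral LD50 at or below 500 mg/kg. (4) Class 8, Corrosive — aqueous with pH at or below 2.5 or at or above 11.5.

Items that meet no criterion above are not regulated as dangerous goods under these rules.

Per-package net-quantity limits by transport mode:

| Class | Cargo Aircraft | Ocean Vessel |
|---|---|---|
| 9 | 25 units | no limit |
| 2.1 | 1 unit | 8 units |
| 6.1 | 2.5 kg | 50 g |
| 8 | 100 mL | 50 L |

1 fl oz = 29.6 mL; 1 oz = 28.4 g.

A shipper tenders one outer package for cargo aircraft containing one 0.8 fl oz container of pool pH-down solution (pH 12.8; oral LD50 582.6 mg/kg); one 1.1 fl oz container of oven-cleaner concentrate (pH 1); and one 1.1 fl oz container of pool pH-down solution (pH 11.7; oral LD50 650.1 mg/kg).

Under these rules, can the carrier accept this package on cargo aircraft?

pH 12.8 meets the Class 8 criterion (Corrosive), so the pool pH-down solution is Class 8.
pH 1 meets the Class 8 criterion (Corrosive), so the oven-cleaner concentrate is Class 8.
pH 11.7 meets the Class 8 criterion (Corrosive), so the pool pH-down solution is Class 8.
Total Class 8: (one 0.8 fl oz container = 23.68 mL) + (one 1.1 fl oz container = 32.56 mL) + (one 1.1 fl oz container = 32.56 mL) = 88.8 mL.
88.8 mL ≤ 100 mL (cargo aircraft limit, Class 8) — within limit.

Yes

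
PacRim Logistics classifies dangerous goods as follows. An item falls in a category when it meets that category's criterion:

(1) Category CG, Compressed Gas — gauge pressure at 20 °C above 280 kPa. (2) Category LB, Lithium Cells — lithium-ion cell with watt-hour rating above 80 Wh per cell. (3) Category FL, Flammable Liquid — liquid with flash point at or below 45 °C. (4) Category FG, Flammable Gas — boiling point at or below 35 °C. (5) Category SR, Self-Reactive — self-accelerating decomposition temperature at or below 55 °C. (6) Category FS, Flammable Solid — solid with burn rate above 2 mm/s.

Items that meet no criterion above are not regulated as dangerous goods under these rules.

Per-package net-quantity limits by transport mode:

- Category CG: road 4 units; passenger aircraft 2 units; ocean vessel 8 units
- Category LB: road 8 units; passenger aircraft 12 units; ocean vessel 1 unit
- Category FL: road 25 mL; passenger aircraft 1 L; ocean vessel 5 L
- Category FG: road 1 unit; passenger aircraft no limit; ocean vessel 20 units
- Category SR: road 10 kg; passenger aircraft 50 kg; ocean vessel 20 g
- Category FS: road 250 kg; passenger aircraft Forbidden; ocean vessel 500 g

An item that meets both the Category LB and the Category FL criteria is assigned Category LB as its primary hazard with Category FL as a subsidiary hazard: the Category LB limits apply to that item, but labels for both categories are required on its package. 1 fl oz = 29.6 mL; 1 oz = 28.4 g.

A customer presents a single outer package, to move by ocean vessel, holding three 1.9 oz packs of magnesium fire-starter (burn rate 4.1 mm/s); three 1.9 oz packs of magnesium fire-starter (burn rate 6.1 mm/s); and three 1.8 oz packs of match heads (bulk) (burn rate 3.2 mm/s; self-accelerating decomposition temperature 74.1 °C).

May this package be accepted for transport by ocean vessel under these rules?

Burn rate 4.1 mm/s meets the Category FS criterion (Flammable Solid), so the magnesium fire-starter is Category FS.
With burn rate 6.1 mm/s (> 2 mm/s), the magnesium fire-starter falls in Category FS.
With burn rate 3.2 mm/s (> 2 mm/s), the match heads (bulk) fall in Category FS.
Category FS net quantity: (three 1.9 oz packs = 161.88 g) + (three 1.9 oz packs = 161.88 g) + (three 1.8 oz packs = 153.36 g) = 477.12 g.
477.12 g ≤ 500 g (ocean vessel limit, Category FS) — within limit.

Yes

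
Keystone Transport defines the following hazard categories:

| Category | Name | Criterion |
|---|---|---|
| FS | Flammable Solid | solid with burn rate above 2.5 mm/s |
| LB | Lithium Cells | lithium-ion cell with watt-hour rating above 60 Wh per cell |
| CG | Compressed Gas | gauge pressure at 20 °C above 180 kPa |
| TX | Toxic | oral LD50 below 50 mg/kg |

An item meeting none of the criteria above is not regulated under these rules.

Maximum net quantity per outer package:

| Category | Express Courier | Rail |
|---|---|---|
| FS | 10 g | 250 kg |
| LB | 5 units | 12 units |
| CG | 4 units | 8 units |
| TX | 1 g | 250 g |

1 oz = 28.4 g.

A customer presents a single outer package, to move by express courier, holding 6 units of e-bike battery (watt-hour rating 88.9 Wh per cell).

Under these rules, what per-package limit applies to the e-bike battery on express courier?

With watt-hour rating 88.9 Wh per cell (> 60 Wh per cell), the e-bike battery falls in Category LB.
The express courier limit for Category LB is 5 units.

5 units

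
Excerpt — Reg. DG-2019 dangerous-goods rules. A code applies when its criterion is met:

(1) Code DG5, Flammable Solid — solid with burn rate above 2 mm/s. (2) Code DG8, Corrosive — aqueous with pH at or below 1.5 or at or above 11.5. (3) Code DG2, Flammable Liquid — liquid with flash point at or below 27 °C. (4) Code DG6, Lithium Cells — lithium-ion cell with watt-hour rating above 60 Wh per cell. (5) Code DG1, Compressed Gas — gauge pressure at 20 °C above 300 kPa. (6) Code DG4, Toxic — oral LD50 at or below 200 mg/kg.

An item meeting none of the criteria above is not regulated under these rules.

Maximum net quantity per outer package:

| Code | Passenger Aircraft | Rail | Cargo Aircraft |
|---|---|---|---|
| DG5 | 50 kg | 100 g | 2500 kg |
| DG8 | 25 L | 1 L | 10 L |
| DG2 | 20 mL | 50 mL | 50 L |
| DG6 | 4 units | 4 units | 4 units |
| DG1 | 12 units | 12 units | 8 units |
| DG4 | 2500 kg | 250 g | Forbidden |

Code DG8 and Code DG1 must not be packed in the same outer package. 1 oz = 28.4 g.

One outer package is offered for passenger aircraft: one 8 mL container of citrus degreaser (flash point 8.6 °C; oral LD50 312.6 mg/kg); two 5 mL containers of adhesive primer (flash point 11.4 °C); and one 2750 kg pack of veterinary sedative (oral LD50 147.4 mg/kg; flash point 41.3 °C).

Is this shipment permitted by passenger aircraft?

Flash point 8.6 °C meets the Code DG2 criterion (Flammable Liquid), so the citrus degreaser is Code DG2.
Adhesive primer: flash point 11.4 °C ≤ 27 °C → Code DG2 (Flammable Liquid).
The veterinary sedative has oral LD50 147.4 mg/kg, which is ≤ 200 mg/kg, so it is Code DG4 (Toxic).
Code DG2 net quantity: 8 mL + (two 5 mL containers = 10 mL) = 18 mL.
18 mL ≤ 20 mL (passenger aircraft limit, Code DG2) — within limit.
Code DG4 quantity: 2750 kg.
2750 kg > 2500 kg (passenger aircraft limit, Code DG4) — over the limit.
The segregation rule (Code DG8 with Code DG1) does not apply to Code DG2 with Code DG4.

No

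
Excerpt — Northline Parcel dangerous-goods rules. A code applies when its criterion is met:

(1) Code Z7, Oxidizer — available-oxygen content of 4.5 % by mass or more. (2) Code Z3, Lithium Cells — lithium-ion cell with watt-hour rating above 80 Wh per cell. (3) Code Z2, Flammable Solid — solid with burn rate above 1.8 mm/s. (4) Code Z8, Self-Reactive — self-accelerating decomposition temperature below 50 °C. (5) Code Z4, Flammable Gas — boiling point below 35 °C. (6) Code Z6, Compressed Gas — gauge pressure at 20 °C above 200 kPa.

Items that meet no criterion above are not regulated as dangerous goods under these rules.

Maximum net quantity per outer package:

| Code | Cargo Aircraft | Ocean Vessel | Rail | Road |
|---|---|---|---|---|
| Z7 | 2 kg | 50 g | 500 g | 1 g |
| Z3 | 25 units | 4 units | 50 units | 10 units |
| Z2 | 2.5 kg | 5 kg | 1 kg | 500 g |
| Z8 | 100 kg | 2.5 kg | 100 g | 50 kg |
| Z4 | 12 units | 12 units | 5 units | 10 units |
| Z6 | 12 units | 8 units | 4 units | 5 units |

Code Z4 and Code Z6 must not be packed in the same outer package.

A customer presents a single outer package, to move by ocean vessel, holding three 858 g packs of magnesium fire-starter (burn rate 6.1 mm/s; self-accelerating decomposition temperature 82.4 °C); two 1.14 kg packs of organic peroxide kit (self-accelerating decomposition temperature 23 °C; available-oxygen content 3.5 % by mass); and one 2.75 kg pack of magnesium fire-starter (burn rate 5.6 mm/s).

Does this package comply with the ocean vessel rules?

Burn rate 6.1 mm/s meets the Code Z2 criterion (Flammable Solid), so the magnesium fire-starter is Code Z2.
Self-accelerating decomposition temperature 23 °C meets the Code Z8 criterion (Self-Reactive), so the organic peroxide kit is Code Z8.
Burn rate 5.6 mm/s meets the Code Z2 criterion (Flammable Solid), so the magnesium fire-starter is Code Z2.
Code Z8 quantity: two 1.14 kg packs = 2.28 kg.
2.28 kg is within the ocean vessel limit of 2.5 kg for Code Z8.
Total Code Z2: (three 858 g packs = 2.574 kg) + 2.75 kg = 5.324 kg.
5.324 kg exceeds the ocean vessel limit of 5 kg for Code Z2.
The segregation rule (Code Z4 with Code Z6) does not apply to Code Z8 with Code Z2.

No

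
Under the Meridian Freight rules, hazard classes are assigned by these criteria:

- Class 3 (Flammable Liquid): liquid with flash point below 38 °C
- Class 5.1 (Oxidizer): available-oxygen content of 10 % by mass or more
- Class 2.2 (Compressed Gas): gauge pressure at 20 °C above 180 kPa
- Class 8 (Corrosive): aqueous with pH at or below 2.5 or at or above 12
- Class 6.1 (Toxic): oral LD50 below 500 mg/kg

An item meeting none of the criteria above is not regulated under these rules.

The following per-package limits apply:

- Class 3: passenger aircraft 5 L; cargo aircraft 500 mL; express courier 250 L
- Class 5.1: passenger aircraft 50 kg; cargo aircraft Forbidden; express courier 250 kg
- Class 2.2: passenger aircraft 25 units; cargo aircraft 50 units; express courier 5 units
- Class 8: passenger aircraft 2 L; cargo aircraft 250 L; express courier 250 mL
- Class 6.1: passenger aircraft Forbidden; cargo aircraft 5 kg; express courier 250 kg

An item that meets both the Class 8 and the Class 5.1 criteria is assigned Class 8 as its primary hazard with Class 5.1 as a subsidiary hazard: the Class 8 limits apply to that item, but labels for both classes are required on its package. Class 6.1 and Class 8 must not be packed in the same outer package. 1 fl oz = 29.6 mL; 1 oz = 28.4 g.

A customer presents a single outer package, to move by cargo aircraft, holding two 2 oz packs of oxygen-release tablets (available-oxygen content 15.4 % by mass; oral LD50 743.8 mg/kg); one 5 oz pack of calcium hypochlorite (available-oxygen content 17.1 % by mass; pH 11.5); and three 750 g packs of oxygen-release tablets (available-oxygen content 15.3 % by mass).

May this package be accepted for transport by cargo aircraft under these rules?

No

Oxygen-release tablets: available-oxygen content 15.4 % by mass ≥ 10 % by mass → Class 5.1 (Oxidizer).
Calcium hypochlorite: available-oxygen content 17.1 % by mass ≥ 10 % by mass → Class 5.1 (Oxidizer).
Available-oxygen content 15.3 % by mass meets the Class 5.1 criterion (Oxidizer), so the oxygen-release tablets are Class 5.1.
Total Class 5.1: (two 2 oz packs = 113.6 g) + (one 5 oz pack = 142 g) + (three 750 g packs = 2.25 kg) = 2505.6 g.
By cargo aircraft, Class 5.1 is Forbidden regardless of quantity.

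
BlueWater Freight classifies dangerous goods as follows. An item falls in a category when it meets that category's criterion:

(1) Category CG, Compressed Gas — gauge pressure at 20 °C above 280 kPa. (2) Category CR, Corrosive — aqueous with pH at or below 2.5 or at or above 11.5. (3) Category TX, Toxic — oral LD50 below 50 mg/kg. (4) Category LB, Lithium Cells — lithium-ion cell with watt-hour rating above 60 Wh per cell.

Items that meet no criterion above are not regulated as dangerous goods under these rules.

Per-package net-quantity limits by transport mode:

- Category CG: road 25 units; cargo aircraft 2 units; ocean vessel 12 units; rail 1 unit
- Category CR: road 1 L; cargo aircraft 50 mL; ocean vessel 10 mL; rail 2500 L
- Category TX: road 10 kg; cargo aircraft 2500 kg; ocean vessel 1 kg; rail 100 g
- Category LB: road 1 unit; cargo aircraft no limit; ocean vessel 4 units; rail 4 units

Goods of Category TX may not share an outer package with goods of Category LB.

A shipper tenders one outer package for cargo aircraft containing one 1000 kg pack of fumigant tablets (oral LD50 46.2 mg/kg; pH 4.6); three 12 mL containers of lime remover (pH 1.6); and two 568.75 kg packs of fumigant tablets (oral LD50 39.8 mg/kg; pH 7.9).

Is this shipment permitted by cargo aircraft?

The fumigant tablets have oral LD50 46.2 mg/kg, which is < 50 mg/kg, so they are Category TX (Toxic).
With pH 1.6 (≤ 2.5), the lime remover falls in Category CR.
The fumigant tablets have oral LD50 39.8 mg/kg, which is < 50 mg/kg, so they are Category TX (Toxic).
Total Category TX: 1000 kg + (two 568.75 kg packs = 1137.5 kg) = 2137.5 kg.
2137.5 kg is within the cargo aircraft limit of 2500 kg for Category TX.
Category CR quantity: three 12 mL containers = 36 mL.
That is within the Category CR cargo aircraft limit of 50 mL.
The segregation rule (Category TX with Category LB) does not apply to Category TX with Category CR.
Every hazard category is within its cargo aircraft limit and no segregation rule is violated.

Yes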